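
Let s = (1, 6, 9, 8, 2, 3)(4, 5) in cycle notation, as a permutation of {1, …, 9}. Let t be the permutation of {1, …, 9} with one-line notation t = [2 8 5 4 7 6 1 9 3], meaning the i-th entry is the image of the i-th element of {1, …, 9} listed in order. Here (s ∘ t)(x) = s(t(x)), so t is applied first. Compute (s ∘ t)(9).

1

t(9) = 3, then s(3) = 1; composing gives (s ∘ t)(9) = 1.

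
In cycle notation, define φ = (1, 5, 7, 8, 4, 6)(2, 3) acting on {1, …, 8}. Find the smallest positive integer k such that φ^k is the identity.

6

The disjoint cycles have lengths 6, 2.
The order is lcm(6, 2) = 6.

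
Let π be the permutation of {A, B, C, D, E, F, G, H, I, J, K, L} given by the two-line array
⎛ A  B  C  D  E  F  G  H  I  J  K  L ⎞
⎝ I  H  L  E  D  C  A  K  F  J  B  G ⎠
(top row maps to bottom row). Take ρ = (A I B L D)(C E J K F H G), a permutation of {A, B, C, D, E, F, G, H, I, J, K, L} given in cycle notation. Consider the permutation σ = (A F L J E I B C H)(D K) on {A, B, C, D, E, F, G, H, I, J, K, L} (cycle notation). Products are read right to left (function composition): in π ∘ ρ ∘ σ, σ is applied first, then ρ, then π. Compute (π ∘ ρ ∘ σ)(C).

Chase C: σ(C) = H; ρ(H) = G; π(G) = A. Hence (π ∘ ρ ∘ σ)(C) = A.

A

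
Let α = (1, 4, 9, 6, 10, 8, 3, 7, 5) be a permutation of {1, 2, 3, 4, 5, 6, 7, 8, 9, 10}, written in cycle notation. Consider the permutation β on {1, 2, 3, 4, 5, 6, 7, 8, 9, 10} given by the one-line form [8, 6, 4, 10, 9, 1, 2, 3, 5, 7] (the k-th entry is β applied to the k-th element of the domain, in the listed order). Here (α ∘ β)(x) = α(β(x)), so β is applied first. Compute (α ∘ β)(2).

(α ∘ β)(2) = α(β(2)). β(2) = 6, then α(6) = 10. So (α ∘ β)(2) = 10.

10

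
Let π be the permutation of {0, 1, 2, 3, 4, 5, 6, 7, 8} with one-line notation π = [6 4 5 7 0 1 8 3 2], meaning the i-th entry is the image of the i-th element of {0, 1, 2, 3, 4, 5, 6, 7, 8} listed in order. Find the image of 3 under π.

3 is element number 4 of the domain, and entry number 4 of the one-line form is 7, so π(3) = 7.

7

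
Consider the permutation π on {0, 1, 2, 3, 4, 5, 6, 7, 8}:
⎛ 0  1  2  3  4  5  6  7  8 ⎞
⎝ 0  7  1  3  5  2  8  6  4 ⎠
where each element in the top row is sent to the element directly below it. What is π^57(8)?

4

Tracing 8 → 4 → … returns to 8 after 7 steps, so 8 lies in a 7-cycle (1 7 6 8 4 5 2).
Powers repeat with period 7 on this cycle, and 57 mod 7 = 1, so π^57(8) = π^1(8).
Advancing 1 step from 8: 8 → 4.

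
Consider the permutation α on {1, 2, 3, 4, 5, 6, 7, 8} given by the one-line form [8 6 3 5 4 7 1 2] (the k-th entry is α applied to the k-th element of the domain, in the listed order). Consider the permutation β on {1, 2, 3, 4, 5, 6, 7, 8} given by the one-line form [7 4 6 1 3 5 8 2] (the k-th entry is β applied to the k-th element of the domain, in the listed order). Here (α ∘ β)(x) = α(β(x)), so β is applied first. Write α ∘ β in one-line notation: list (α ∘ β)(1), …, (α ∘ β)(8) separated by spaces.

1 5 7 8 3 4 2 6

Chase each element through β then α: 1 → 7 → 1; 2 → 4 → 5; 3 → 6 → 7; 4 → 1 → 8; 5 → 3 → 3; 6 → 5 → 4; 7 → 8 → 2; 8 → 2 → 6.
So α ∘ β in one-line form is 1 5 7 8 3 4 2 6.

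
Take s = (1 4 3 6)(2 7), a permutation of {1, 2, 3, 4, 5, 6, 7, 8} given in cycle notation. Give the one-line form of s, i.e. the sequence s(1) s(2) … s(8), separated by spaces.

4 7 6 3 5 1 2 8

Reading each image from the cycles: 1→4, 2→7, 3→6, 4→3, 5→5, 6→1, 7→2, 8→8.
So the one-line form is 4 7 6 3 5 1 2 8.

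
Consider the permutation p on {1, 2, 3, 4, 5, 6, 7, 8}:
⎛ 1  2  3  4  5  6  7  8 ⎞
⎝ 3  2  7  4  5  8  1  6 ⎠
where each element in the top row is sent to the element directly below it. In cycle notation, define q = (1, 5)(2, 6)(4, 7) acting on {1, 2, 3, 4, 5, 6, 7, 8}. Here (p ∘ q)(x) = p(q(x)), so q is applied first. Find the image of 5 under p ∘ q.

3

(p ∘ q)(5) = p(q(5)). q(5) = 1, then p(1) = 3. So (p ∘ q)(5) = 3.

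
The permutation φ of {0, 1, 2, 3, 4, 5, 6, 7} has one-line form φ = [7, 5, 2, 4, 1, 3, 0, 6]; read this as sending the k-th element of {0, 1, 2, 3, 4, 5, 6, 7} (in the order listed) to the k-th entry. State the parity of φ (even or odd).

In disjoint-cycle form the cycle lengths are 4, 3, 1.
A cycle of length ℓ contributes ℓ−1 transpositions, so φ is a product of 3 + 2 = 5 transpositions — odd.

odd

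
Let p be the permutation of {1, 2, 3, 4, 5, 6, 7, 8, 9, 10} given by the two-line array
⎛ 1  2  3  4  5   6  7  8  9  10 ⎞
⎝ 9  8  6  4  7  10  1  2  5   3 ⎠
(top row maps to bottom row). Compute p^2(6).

3

Tracing 6 → 10 → … returns to 6 after 3 steps, so 6 lies in a 3-cycle (3 6 10).
Stepping 2 places around the cycle: 6 → 10 → 3.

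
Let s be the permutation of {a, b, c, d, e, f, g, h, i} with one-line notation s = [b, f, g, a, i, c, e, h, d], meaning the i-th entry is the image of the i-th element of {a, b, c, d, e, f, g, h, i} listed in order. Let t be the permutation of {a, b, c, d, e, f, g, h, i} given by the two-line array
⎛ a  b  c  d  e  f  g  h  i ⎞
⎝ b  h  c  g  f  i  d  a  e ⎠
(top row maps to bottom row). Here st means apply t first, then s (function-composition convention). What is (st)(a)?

(st)(a) = s(t(a)). t(a) = b, then s(b) = f. So (st)(a) = f.

f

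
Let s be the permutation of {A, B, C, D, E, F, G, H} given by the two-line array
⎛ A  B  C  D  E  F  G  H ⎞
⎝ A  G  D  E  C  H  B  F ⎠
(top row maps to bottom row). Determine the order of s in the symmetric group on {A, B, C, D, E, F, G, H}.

Writing s as disjoint cycles, the cycle lengths are 3, 2, 2, 1.
The order is lcm(3, 2, 2) = 6.

6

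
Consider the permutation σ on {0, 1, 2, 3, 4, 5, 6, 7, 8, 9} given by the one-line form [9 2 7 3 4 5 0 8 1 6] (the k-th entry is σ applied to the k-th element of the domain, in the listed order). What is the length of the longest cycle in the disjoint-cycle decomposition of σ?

4

Decomposing into disjoint cycles gives (0, 9, 6)(1, 2, 7, 8); the longest has length 4.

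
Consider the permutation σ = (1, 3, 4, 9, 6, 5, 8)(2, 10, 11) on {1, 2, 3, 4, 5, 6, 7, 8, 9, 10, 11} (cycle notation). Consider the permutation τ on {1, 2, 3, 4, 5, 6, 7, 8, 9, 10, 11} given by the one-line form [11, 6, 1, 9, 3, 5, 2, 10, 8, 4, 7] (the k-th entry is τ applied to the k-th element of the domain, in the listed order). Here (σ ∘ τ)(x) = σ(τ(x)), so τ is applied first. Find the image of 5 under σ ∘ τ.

4

(σ ∘ τ)(5) = σ(τ(5)). τ(5) = 3, then σ(3) = 4. So (σ ∘ τ)(5) = 4.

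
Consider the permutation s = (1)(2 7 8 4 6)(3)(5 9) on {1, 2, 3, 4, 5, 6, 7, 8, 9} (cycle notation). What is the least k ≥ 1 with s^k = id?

10

The cycle type of s is (5, 2, 1, 1).
Since disjoint cycles commute, ord(s) = lcm(5, 2) = 10.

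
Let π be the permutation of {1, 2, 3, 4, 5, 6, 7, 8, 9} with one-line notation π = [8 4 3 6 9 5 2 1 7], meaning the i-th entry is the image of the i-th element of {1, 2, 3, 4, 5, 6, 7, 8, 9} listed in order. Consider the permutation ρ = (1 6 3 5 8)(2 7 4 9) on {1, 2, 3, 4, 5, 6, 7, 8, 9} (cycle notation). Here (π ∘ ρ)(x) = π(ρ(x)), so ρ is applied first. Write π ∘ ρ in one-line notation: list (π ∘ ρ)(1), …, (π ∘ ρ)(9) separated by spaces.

For each element, apply ρ then π: 1 → 6 → 5; 2 → 7 → 2; 3 → 5 → 9; 4 → 9 → 7; 5 → 8 → 1; 6 → 3 → 3; 7 → 4 → 6; 8 → 1 → 8; 9 → 2 → 4.
So π ∘ ρ in one-line form is 5 2 9 7 1 3 6 8 4.

5 2 9 7 1 3 6 8 4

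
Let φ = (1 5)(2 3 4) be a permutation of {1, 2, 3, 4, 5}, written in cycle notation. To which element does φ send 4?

4 appears in (2 3 4); the next entry (wrapping around) is 2.

2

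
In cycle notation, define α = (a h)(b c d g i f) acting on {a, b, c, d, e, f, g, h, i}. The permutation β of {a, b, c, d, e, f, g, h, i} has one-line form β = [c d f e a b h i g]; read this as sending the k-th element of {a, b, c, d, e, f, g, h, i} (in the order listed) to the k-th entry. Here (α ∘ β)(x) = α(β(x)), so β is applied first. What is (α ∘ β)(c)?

β(c) = f, then α(f) = b; composing gives (α ∘ β)(c) = b.

b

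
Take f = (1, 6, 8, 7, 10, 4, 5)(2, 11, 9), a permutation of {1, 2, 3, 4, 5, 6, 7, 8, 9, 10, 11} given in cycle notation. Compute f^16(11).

11 lies in the 3-cycle (2, 11, 9).
On a 3-cycle, f^3 is the identity, so f^16 = f^1 there (16 ≡ 1 mod 3).
Advancing 1 step from 11: 11 → 9.

9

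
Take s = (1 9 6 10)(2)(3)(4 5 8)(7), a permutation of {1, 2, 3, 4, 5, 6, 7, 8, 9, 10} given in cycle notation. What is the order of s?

12

The disjoint cycles have lengths 4, 3, 1, 1, 1.
The order is lcm(4, 3) = 12.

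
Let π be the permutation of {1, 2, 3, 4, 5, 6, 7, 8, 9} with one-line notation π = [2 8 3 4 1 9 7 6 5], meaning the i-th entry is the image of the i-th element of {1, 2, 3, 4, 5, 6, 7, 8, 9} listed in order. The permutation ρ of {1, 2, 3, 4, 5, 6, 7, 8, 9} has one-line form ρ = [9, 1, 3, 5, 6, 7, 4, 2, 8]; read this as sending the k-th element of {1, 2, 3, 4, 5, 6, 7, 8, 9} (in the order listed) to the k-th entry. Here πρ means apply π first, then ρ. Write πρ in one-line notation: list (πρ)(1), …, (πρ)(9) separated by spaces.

1 2 3 5 9 8 4 7 6

(πρ)(x) = ρ(π(x)). Computing each image: ρ(π(1)) = ρ(2) = 1, ρ(π(2)) = ρ(8) = 2, ρ(π(3)) = ρ(3) = 3, ρ(π(4)) = ρ(4) = 5, ρ(π(5)) = ρ(1) = 9, ρ(π(6)) = ρ(9) = 8, ρ(π(7)) = ρ(7) = 4, ρ(π(8)) = ρ(6) = 7, ρ(π(9)) = ρ(5) = 6.
Hence πρ = [1 2 3 5 9 8 4 7 6].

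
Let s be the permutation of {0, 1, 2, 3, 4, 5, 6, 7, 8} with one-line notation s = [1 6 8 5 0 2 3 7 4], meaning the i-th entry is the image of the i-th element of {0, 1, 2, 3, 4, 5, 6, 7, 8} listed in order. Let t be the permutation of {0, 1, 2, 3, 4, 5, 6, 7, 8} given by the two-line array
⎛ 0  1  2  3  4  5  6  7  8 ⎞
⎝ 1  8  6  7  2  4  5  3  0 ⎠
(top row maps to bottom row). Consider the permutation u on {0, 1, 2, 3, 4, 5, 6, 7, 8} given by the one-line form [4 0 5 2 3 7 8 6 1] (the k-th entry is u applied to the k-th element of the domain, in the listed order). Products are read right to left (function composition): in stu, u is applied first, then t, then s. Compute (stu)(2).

Apply the permutations in order: u(2) = 5, then t(5) = 4, then s(4) = 0. So (stu)(2) = 0.

0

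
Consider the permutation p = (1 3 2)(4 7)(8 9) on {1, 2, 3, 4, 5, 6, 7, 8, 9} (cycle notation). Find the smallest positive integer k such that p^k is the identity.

The cycle type of p is (3, 2, 2, 1, 1).
The order is lcm(3, 2, 2) = 6.

6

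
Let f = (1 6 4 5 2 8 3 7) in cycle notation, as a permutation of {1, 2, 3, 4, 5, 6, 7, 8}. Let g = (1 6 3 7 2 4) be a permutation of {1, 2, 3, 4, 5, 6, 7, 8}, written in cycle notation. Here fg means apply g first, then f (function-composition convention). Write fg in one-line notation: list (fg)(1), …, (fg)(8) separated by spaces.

4 5 1 6 2 7 8 3

Chase each element through g then f: 1 → 6 → 4; 2 → 4 → 5; 3 → 7 → 1; 4 → 1 → 6; 5 → 5 → 2; 6 → 3 → 7; 7 → 2 → 8; 8 → 8 → 3.
Collecting the images, fg = [4 5 1 6 2 7 8 3].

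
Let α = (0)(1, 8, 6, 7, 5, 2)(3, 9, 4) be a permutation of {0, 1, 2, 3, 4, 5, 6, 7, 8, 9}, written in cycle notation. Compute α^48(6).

6

6 lies in the 6-cycle (1, 8, 6, 7, 5, 2).
Since the cycle has length 6, α^48 acts on it the same as α^0 (48 mod 6 = 0).
So α^48(6) = 6.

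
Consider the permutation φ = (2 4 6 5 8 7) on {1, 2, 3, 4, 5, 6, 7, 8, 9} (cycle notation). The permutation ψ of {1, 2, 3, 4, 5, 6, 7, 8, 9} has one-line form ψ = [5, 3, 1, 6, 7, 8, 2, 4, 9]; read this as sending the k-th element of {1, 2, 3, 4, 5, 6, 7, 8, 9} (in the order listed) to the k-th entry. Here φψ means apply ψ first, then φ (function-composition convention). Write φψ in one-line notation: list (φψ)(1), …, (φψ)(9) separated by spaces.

8 3 1 5 2 7 4 6 9

Chase each element through ψ then φ: 1 → 5 → 8; 2 → 3 → 3; 3 → 1 → 1; 4 → 6 → 5; 5 → 7 → 2; 6 → 8 → 7; 7 → 2 → 4; 8 → 4 → 6; 9 → 9 → 9.
So φψ in one-line form is 8 3 1 5 2 7 4 6 9.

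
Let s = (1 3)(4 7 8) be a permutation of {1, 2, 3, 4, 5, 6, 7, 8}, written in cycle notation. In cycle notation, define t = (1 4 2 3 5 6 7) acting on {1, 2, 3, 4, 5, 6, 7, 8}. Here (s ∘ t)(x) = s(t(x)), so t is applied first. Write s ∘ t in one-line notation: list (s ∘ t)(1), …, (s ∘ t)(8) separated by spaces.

7 1 5 2 6 8 3 4

For each element, apply t then s: 1 → 4 → 7; 2 → 3 → 1; 3 → 5 → 5; 4 → 2 → 2; 5 → 6 → 6; 6 → 7 → 8; 7 → 1 → 3; 8 → 8 → 4.
Collecting the images, s ∘ t = [7 1 5 2 6 8 3 4].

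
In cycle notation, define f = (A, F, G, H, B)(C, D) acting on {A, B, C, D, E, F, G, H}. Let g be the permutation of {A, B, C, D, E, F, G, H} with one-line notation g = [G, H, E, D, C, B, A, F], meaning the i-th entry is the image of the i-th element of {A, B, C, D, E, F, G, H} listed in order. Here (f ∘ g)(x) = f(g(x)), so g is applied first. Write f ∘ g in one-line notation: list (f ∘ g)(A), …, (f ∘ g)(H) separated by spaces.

H B E C D A F G

(f ∘ g)(x) = f(g(x)). Computing each image: f(g(A)) = f(G) = H, f(g(B)) = f(H) = B, f(g(C)) = f(E) = E, f(g(D)) = f(D) = C, f(g(E)) = f(C) = D, f(g(F)) = f(B) = A, f(g(G)) = f(A) = F, f(g(H)) = f(F) = G.
Hence f ∘ g = [H B E C D A F G].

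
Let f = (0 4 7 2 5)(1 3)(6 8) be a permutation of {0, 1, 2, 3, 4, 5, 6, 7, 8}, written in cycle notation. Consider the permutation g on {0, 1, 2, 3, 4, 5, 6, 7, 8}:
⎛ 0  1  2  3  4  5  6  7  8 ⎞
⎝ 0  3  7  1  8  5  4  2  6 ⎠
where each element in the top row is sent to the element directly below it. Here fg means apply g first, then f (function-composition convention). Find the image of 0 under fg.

4

(fg)(0) = f(g(0)). g(0) = 0, then f(0) = 4. So (fg)(0) = 4.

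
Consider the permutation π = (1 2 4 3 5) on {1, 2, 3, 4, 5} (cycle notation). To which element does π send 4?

3

4 appears in (1 2 4 3 5); the next entry (wrapping around) is 3.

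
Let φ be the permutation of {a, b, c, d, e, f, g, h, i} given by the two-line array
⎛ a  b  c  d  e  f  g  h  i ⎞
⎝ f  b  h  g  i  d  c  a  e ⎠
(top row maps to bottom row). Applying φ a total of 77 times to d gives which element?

Tracing d → g → … returns to d after 6 steps, so d lies in a 6-cycle (a, f, d, g, c, h).
Powers repeat with period 6 on this cycle, and 77 mod 6 = 5, so φ^77(d) = φ^5(d).
Stepping 5 places around the cycle: d → g → c → h → a → f.

f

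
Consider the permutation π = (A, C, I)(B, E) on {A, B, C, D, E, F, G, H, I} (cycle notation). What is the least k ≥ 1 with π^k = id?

6

The disjoint cycles have lengths 3, 2, 1, 1, 1, 1.
The order of π is the least common multiple of its cycle lengths: lcm(3, 2) = 6.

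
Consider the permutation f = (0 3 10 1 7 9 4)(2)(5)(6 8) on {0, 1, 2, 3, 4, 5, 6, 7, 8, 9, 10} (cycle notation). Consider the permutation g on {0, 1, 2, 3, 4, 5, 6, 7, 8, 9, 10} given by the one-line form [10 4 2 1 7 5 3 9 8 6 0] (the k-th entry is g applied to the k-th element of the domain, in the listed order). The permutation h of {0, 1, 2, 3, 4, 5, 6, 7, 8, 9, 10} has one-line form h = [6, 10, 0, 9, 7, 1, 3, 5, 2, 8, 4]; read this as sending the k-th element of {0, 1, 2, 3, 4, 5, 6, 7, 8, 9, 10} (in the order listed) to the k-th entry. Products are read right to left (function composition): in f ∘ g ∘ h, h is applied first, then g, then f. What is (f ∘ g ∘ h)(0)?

10

(f ∘ g ∘ h)(0) = f(g(h(0))). h(0) = 6, then g(6) = 3, then f(3) = 10, so the result is 10.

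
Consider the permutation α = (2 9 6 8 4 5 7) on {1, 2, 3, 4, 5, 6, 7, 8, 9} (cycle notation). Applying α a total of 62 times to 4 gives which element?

4 lies in the 7-cycle (2 9 6 8 4 5 7).
On a 7-cycle, α^7 is the identity, so α^62 = α^6 there (62 ≡ 6 mod 7).
Stepping 6 places around the cycle: 4 → 5 → 7 → 2 → 9 → 6 → 8.

8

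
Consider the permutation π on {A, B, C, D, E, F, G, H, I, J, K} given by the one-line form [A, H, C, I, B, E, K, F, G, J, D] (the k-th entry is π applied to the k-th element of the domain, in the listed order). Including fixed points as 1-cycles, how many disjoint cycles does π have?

The cycle decomposition is (A)(B, H, F, E)(C)(D, I, G, K)(J), which has 5 cycles (counting 1-cycles).

5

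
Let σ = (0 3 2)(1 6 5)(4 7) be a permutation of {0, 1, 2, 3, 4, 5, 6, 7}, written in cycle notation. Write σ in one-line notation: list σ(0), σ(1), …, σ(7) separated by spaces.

3 6 0 2 7 1 5 4

Image by image: 0↦3, 1↦6, 2↦0, 3↦2, 4↦7, 5↦1, 6↦5, 7↦4.
Listing these in domain order gives 3 6 0 2 7 1 5 4.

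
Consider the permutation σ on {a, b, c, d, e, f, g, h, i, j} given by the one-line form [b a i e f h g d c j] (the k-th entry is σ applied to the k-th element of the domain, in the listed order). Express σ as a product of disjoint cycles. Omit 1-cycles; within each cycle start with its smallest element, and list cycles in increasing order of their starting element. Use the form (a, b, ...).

Start at a and follow images: a → b → a, giving the cycle (a, b).
Continuing from each remaining unvisited element yields (a, b)(c, i)(d, e, f, h).

(a, b)(c, i)(d, e, f, h)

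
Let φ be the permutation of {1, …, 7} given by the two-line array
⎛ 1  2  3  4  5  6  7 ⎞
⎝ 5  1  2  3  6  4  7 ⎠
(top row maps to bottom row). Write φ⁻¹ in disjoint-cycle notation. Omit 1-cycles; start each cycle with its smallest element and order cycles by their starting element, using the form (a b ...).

The cycle decomposition of φ is (1 5 6 4 3 2).
Reversing each cycle (and rotating so the smallest element leads) gives φ⁻¹ = (1 2 3 4 6 5).

(1 2 3 4 6 5)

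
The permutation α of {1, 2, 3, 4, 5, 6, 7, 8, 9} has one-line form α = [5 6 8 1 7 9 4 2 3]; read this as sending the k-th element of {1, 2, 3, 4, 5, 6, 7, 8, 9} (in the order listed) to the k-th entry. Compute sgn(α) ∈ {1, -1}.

-1

In disjoint-cycle form the cycle lengths are 5, 4.
A cycle is odd iff its length is even; α has 1 even-length cycle, so sgn(α) = (−1)^1 and α is odd.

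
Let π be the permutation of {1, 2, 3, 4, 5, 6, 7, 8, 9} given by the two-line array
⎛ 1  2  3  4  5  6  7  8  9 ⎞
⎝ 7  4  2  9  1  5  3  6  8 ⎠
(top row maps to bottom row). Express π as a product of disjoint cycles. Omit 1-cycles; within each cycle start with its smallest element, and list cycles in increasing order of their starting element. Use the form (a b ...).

Iterating π from 1 gives 1 → 7 → 3 → 2 → 4 → 9 → 8 → 6 → 5 → 1; that is the 9-cycle (1 7 3 2 4 9 8 6 5).
Continuing from each remaining unvisited element yields (1 7 3 2 4 9 8 6 5).

(1 7 3 2 4 9 8 6 5)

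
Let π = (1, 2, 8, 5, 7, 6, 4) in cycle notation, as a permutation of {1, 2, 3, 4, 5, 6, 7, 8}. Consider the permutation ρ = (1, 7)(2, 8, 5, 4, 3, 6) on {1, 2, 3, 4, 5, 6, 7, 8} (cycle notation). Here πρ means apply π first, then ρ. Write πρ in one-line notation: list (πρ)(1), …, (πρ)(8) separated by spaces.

Chase each element through π then ρ: 1 → 2 → 8; 2 → 8 → 5; 3 → 3 → 6; 4 → 1 → 7; 5 → 7 → 1; 6 → 4 → 3; 7 → 6 → 2; 8 → 5 → 4.
Collecting the images, πρ = [8 5 6 7 1 3 2 4].

8 5 6 7 1 3 2 4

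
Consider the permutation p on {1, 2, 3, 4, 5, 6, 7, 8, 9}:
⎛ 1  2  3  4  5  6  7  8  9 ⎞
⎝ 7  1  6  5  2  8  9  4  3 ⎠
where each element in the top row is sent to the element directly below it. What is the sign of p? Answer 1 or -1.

In disjoint-cycle form the cycle lengths are 9.
A cycle of length ℓ contributes ℓ−1 transpositions, so p is a product of 8 transpositions — even.

1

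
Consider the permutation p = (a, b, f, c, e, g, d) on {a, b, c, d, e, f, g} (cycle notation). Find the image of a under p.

Within (a, b, f, c, e, g, d), a ↦ b.

b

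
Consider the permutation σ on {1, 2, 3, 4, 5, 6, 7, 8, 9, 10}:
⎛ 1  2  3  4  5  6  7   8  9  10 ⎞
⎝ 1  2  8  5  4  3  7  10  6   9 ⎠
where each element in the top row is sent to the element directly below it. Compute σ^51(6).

Tracing 6 → 3 → … returns to 6 after 5 steps, so 6 lies in a 5-cycle (3, 8, 10, 9, 6).
On a 5-cycle, σ^5 is the identity, so σ^51 = σ^1 there (51 ≡ 1 mod 5).
Advancing 1 step from 6: 6 → 3.

3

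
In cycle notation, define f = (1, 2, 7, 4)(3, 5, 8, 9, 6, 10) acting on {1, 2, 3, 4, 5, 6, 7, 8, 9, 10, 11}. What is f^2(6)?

6 lies in the 6-cycle (3, 5, 8, 9, 6, 10).
Advancing 2 steps from 6: 6 → 10 → 3.

3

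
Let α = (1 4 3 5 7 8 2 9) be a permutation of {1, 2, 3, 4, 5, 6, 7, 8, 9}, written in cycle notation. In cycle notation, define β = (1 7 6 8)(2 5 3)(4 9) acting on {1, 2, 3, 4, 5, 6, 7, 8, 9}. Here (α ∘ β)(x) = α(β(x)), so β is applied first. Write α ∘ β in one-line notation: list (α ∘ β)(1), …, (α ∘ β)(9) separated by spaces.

8 7 9 1 5 2 6 4 3

For each element, apply β then α: 1 → 7 → 8; 2 → 5 → 7; 3 → 2 → 9; 4 → 9 → 1; 5 → 3 → 5; 6 → 8 → 2; 7 → 6 → 6; 8 → 1 → 4; 9 → 4 → 3.
Collecting the images, α ∘ β = [8 7 9 1 5 2 6 4 3].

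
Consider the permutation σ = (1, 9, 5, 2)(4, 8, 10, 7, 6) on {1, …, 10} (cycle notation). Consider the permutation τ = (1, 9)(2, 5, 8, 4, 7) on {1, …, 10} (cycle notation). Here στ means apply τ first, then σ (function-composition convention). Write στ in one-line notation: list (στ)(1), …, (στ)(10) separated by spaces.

(στ)(x) = σ(τ(x)). Computing each image: σ(τ(1)) = σ(9) = 5, σ(τ(2)) = σ(5) = 2, σ(τ(3)) = σ(3) = 3, σ(τ(4)) = σ(7) = 6, σ(τ(5)) = σ(8) = 10, σ(τ(6)) = σ(6) = 4, σ(τ(7)) = σ(2) = 1, σ(τ(8)) = σ(4) = 8, σ(τ(9)) = σ(1) = 9, σ(τ(10)) = σ(10) = 7.
Hence στ = [5 2 3 6 10 4 1 8 9 7].

5 2 3 6 10 4 1 8 9 7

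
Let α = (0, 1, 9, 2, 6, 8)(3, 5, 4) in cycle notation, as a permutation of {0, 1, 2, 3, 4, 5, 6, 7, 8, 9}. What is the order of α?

The disjoint cycles have lengths 6, 3, 1.
The order of α is the least common multiple of its cycle lengths: lcm(6, 3) = 6.

6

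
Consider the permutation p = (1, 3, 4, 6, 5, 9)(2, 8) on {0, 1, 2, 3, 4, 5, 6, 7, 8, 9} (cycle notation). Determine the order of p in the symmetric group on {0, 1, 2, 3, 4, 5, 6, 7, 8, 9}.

The cycle type of p is (6, 2, 1, 1).
The order is lcm(6, 2) = 6.

6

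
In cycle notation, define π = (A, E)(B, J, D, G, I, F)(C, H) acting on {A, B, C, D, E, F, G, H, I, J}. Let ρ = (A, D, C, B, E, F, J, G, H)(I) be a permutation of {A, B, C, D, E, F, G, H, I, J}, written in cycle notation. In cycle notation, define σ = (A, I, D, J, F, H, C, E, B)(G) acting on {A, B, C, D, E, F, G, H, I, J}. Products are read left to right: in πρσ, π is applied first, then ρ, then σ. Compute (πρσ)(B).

G

(πρσ)(B) = σ(ρ(π(B))). π(B) = J, then ρ(J) = G, then σ(G) = G, so the result is G.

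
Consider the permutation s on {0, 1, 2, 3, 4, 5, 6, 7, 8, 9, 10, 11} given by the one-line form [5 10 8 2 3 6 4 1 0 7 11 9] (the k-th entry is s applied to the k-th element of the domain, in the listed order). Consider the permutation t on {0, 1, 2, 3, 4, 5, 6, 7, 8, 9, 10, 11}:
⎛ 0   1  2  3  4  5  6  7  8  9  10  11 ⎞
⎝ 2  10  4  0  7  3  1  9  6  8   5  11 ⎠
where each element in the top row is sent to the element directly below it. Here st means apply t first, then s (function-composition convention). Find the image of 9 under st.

0

(st)(9) = s(t(9)). t(9) = 8, then s(8) = 0. So (st)(9) = 0.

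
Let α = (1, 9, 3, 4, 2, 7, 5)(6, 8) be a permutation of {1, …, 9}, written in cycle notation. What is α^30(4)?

4 lies in the 7-cycle (1, 9, 3, 4, 2, 7, 5).
On a 7-cycle, α^7 is the identity, so α^30 = α^2 there (30 ≡ 2 mod 7).
Stepping 2 places around the cycle: 4 → 2 → 7.

7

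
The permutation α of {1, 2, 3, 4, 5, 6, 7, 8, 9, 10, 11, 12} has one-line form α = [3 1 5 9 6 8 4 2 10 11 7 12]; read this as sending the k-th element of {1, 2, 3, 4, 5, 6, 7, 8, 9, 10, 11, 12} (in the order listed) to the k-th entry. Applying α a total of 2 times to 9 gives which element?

Tracing 9 → 10 → … returns to 9 after 5 steps, so 9 lies in a 5-cycle (4 9 10 11 7).
Stepping 2 places around the cycle: 9 → 10 → 11.

11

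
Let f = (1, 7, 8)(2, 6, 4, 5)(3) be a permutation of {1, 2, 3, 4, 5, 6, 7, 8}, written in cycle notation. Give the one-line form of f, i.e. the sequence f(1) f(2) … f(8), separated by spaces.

Reading each image from the cycles: 1↦7, 2↦6, 3↦3, 4↦5, 5↦2, 6↦4, 7↦8, 8↦1.
So the one-line form is 7 6 3 5 2 4 8 1.

7 6 3 5 2 4 8 1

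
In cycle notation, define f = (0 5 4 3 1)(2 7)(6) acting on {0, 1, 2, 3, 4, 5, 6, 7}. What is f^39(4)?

4 lies in the 5-cycle (0 5 4 3 1).
Powers repeat with period 5 on this cycle, and 39 mod 5 = 4, so f^39(4) = f^4(4).
Stepping 4 places around the cycle: 4 → 3 → 1 → 0 → 5.

5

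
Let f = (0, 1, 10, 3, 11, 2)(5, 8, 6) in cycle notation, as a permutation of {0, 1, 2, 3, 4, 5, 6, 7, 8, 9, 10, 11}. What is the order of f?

The cycle type of f is (6, 3, 1, 1, 1).
The order of f is the least common multiple of its cycle lengths: lcm(6, 3) = 6.

6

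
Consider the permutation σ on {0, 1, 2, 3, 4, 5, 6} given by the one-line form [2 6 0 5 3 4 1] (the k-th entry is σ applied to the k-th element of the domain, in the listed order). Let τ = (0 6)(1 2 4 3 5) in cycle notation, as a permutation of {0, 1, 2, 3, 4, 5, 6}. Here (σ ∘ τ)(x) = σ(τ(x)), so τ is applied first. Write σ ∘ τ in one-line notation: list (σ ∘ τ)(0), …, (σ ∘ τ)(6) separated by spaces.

(σ ∘ τ)(x) = σ(τ(x)). Computing each image: σ(τ(0)) = σ(6) = 1, σ(τ(1)) = σ(2) = 0, σ(τ(2)) = σ(4) = 3, σ(τ(3)) = σ(5) = 4, σ(τ(4)) = σ(3) = 5, σ(τ(5)) = σ(1) = 6, σ(τ(6)) = σ(0) = 2.
Hence σ ∘ τ = [1 0 3 4 5 6 2].

1 0 3 4 5 6 2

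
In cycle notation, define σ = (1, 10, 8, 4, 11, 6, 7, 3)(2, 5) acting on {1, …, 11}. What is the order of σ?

8

The disjoint cycles have lengths 8, 2, 1.
The order of σ is the least common multiple of its cycle lengths: lcm(8, 2) = 8.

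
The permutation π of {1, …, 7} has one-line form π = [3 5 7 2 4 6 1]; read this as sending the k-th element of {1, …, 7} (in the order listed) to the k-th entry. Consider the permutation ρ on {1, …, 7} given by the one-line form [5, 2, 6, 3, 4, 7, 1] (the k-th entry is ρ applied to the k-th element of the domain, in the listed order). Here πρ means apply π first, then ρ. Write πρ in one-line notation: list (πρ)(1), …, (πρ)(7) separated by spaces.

(πρ)(x) = ρ(π(x)). Computing each image: ρ(π(1)) = ρ(3) = 6, ρ(π(2)) = ρ(5) = 4, ρ(π(3)) = ρ(7) = 1, ρ(π(4)) = ρ(2) = 2, ρ(π(5)) = ρ(4) = 3, ρ(π(6)) = ρ(6) = 7, ρ(π(7)) = ρ(1) = 5.
Hence πρ = [6 4 1 2 3 7 5].

6 4 1 2 3 7 5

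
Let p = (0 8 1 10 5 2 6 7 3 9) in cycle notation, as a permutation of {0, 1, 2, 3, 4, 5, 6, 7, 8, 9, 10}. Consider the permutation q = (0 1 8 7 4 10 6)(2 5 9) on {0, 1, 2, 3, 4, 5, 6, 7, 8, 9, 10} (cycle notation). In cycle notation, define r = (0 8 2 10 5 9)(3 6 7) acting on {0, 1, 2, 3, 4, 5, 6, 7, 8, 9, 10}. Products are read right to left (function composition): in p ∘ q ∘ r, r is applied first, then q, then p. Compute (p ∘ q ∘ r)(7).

Chase 7: r(7) = 3; q(3) = 3; p(3) = 9. Hence (p ∘ q ∘ r)(7) = 9.

9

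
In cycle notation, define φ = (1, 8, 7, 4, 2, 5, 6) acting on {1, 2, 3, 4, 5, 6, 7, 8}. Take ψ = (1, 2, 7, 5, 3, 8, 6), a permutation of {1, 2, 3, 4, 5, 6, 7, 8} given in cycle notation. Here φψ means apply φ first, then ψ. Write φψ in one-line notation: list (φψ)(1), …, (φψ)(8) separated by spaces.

Chase each element through φ then ψ: 1 → 8 → 6; 2 → 5 → 3; 3 → 3 → 8; 4 → 2 → 7; 5 → 6 → 1; 6 → 1 → 2; 7 → 4 → 4; 8 → 7 → 5.
Collecting the images, φψ = [6 3 8 7 1 2 4 5].

6 3 8 7 1 2 4 5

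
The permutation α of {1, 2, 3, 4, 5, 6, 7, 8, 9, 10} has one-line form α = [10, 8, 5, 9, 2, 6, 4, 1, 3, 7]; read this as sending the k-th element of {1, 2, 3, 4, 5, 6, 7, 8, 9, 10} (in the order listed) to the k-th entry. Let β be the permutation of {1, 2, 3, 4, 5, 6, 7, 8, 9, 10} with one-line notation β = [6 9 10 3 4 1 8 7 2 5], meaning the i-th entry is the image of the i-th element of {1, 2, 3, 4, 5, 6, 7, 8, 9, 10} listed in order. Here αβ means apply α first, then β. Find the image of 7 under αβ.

3

α(7) = 4, then β(4) = 3; composing gives (αβ)(7) = 3.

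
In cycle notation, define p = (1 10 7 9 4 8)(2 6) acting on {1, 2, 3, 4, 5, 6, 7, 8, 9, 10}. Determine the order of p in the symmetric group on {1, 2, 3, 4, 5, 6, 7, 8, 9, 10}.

The disjoint cycles have lengths 6, 2, 1, 1.
Since disjoint cycles commute, ord(p) = lcm(6, 2) = 6.

6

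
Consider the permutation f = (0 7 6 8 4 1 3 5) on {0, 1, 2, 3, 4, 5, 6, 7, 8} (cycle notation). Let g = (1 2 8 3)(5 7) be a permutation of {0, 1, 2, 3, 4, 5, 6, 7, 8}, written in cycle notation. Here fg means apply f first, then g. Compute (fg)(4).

2

f(4) = 1, then g(1) = 2; composing gives (fg)(4) = 2.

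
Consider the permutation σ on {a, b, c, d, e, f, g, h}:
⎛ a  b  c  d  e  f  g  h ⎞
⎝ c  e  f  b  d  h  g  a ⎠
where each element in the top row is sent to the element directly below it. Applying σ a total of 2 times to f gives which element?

a

Tracing f → h → … returns to f after 4 steps, so f lies in a 4-cycle (a c f h).
Advancing 2 steps from f: f → h → a.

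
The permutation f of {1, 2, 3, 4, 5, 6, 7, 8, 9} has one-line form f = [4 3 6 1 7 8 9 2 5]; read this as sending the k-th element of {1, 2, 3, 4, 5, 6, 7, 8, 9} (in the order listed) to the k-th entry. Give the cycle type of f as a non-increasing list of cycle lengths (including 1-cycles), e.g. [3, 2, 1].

The disjoint cycles are (1, 4)(2, 3, 6, 8)(5, 7, 9), with lengths 4, 3, 2 in non-increasing order.

[4, 3, 2]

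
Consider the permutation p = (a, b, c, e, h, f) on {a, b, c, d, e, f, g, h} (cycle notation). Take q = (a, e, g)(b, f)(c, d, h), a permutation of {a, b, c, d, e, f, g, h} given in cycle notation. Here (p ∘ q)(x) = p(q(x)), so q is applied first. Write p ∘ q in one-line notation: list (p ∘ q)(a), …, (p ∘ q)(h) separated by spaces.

Chase each element through q then p: a → e → h; b → f → a; c → d → d; d → h → f; e → g → g; f → b → c; g → a → b; h → c → e.
So p ∘ q in one-line form is h a d f g c b e.

h a d f g c b e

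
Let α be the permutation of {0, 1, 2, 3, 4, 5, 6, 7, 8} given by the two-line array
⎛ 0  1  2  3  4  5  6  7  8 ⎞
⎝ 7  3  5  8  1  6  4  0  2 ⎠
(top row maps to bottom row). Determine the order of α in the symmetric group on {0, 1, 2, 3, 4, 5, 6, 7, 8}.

Decomposing into disjoint cycles gives cycle lengths 7, 2.
The order is lcm(7, 2) = 14.

14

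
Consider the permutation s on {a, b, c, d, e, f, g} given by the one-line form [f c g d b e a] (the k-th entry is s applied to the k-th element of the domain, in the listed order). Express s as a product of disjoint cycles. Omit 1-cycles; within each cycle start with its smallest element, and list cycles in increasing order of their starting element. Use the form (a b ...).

From a: a → f → e → b → c → g → a, closing the cycle (a f e b c g).
Repeating from the next unused element and collecting all non-trivial cycles gives (a f e b c g).

(a f e b c g)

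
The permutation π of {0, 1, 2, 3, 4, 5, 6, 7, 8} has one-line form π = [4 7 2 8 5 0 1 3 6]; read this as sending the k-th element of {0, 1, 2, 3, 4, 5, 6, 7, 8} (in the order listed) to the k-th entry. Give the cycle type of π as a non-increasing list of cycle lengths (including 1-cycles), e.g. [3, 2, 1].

The disjoint cycles are (0 4 5)(1 7 3 8 6)(2), with lengths 5, 3, 1 in non-increasing order.

[5, 3, 1]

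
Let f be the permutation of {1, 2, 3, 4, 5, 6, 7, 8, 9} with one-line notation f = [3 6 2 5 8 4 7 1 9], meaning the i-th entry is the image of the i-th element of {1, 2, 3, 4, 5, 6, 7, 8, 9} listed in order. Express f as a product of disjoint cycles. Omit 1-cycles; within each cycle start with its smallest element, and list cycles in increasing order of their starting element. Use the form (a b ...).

(1 3 2 6 4 5 8)

Start at 1 and follow images: 1 → 3 → 2 → 6 → 4 → 5 → 8 → 1, giving the cycle (1 3 2 6 4 5 8).
Repeating from the next unused element and collecting all non-trivial cycles gives (1 3 2 6 4 5 8).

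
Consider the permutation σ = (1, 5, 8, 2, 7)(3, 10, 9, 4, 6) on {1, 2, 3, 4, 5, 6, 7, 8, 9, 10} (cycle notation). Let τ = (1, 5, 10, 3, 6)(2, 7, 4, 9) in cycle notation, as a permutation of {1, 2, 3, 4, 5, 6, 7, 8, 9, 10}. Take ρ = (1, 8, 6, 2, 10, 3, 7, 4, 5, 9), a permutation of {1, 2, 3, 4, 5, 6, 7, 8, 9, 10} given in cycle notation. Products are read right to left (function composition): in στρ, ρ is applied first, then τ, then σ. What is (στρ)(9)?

Apply the permutations in order: ρ(9) = 1, then τ(1) = 5, then σ(5) = 8. So (στρ)(9) = 8.

8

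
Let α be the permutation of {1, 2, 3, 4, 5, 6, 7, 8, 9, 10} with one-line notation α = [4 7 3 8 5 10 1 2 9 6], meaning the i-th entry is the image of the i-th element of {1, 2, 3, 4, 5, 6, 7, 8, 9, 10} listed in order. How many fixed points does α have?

3

The fixed points (elements with α(x) = x) are {3, 5, 9}, so there are 3.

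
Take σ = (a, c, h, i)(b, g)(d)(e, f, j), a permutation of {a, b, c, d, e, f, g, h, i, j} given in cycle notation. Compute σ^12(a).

a

a lies in the 4-cycle (a, c, h, i).
Powers repeat with period 4 on this cycle, and 12 mod 4 = 0, so σ^12(a) = σ^0(a).
So σ^12(a) = a.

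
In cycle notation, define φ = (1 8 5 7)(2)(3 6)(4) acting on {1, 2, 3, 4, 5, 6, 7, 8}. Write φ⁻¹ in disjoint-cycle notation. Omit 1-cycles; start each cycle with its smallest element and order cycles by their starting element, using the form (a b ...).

If φ sends a → b within a cycle, φ⁻¹ sends b → a; equivalently, reverse each cycle.
After reversing and putting each cycle's least element first, φ⁻¹ = (1 7 5 8)(3 6).

(1 7 5 8)(3 6)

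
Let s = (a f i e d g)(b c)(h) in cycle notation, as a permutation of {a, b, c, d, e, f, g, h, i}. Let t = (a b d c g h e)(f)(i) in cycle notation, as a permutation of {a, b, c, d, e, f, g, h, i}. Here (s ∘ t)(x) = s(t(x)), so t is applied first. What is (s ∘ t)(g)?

h

(s ∘ t)(g) = s(t(g)). t(g) = h, then s(h) = h. So (s ∘ t)(g) = h.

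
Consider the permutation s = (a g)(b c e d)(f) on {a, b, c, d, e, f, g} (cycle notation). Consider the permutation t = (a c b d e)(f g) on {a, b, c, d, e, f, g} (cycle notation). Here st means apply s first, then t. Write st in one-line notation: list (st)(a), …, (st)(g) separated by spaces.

f b a d e g c

Chase each element through s then t: a → g → f; b → c → b; c → e → a; d → b → d; e → d → e; f → f → g; g → a → c.
So st in one-line form is f b a d e g c.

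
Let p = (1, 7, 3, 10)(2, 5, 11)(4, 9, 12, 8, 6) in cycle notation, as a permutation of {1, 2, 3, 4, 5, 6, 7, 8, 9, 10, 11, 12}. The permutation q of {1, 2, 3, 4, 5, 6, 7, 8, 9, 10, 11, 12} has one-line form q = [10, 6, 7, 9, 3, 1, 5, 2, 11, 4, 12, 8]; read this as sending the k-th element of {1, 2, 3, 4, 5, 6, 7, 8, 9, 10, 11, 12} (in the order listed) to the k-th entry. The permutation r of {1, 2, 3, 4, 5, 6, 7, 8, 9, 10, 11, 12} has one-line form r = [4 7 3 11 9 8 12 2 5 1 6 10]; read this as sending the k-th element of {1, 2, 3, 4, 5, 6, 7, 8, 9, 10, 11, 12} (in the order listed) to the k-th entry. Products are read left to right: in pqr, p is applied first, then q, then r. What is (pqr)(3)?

(pqr)(3) = r(q(p(3))). p(3) = 10, then q(10) = 4, then r(4) = 11, so the result is 11.

11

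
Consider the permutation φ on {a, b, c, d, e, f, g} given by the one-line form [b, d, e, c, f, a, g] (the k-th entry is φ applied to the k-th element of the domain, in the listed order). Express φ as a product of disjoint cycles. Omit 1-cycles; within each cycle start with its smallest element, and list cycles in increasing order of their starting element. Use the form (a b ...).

Start at a and follow images: a → b → d → c → e → f → a, giving the cycle (a b d c e f).
Continuing from each remaining unvisited element yields (a b d c e f).

(a b d c e f)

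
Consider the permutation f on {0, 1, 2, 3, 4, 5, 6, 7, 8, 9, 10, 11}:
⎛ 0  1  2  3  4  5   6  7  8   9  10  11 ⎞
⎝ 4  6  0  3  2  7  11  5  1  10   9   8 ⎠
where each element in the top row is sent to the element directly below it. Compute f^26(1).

11

Tracing 1 → 6 → … returns to 1 after 4 steps, so 1 lies in a 4-cycle (1, 6, 11, 8).
Since the cycle has length 4, f^26 acts on it the same as f^2 (26 mod 4 = 2).
Stepping 2 places around the cycle: 1 → 6 → 11.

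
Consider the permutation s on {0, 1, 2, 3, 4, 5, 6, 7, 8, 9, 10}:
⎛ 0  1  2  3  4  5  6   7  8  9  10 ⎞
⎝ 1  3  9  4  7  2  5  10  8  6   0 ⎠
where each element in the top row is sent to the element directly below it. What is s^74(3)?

Tracing 3 → 4 → … returns to 3 after 6 steps, so 3 lies in a 6-cycle (0, 1, 3, 4, 7, 10).
Since the cycle has length 6, s^74 acts on it the same as s^2 (74 mod 6 = 2).
Stepping 2 places around the cycle: 3 → 4 → 7.

7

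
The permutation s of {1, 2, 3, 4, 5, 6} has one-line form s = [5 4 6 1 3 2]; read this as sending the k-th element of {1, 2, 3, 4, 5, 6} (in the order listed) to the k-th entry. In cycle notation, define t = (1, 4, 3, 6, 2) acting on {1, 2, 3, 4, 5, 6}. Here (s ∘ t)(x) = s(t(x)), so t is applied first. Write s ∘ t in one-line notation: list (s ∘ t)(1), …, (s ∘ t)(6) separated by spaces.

1 5 2 6 3 4

(s ∘ t)(x) = s(t(x)). Computing each image: s(t(1)) = s(4) = 1, s(t(2)) = s(1) = 5, s(t(3)) = s(6) = 2, s(t(4)) = s(3) = 6, s(t(5)) = s(5) = 3, s(t(6)) = s(2) = 4.
Hence s ∘ t = [1 5 2 6 3 4].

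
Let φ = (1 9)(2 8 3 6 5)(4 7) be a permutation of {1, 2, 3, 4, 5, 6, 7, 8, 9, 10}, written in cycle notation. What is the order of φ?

10

The disjoint cycles have lengths 5, 2, 2, 1.
Since disjoint cycles commute, ord(φ) = lcm(5, 2, 2) = 10.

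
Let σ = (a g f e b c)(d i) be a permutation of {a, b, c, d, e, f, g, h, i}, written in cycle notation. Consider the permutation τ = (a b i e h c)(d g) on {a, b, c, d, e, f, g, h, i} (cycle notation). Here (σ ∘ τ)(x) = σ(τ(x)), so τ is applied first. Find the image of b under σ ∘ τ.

(σ ∘ τ)(b) = σ(τ(b)). τ(b) = i, then σ(i) = d. So (σ ∘ τ)(b) = d.

d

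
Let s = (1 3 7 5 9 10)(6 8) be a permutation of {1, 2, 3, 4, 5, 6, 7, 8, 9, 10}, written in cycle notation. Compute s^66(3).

3 lies in the 6-cycle (1 3 7 5 9 10).
Since the cycle has length 6, s^66 acts on it the same as s^0 (66 mod 6 = 0).
So s^66(3) = 3.

3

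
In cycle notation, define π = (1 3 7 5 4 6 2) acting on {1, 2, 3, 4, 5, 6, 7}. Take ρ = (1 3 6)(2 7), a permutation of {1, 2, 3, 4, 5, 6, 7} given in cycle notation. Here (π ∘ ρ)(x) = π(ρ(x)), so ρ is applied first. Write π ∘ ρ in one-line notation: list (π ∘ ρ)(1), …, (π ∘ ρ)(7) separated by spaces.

7 5 2 6 4 3 1

(π ∘ ρ)(x) = π(ρ(x)). Computing each image: π(ρ(1)) = π(3) = 7, π(ρ(2)) = π(7) = 5, π(ρ(3)) = π(6) = 2, π(ρ(4)) = π(4) = 6, π(ρ(5)) = π(5) = 4, π(ρ(6)) = π(1) = 3, π(ρ(7)) = π(2) = 1.
Hence π ∘ ρ = [7 5 2 6 4 3 1].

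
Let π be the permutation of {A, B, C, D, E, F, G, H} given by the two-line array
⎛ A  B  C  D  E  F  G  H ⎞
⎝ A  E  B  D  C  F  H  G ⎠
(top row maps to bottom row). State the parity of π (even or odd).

odd

In disjoint-cycle form the cycle lengths are 3, 2, 1, 1, 1.
A cycle of length ℓ contributes ℓ−1 transpositions, so π is a product of 2 + 1 = 3 transpositions — odd.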